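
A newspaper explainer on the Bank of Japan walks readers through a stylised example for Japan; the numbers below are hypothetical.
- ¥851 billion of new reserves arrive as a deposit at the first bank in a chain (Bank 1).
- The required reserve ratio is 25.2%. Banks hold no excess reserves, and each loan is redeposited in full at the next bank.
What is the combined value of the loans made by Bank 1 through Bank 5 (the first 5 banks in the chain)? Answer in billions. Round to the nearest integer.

¥1935 billion

Bank i lends (1 − rr)^i of the original deposit: Bank 1 lends 851·0.7480 = 636.5480, Bank 2 lends 851·0.7480² ≈ 476.1379, and so on.
Summing a geometric series: total = 851·[0.7480·(1 − 0.7480^5) / (1 − 0.7480)] ≈ 1934.5061 billion.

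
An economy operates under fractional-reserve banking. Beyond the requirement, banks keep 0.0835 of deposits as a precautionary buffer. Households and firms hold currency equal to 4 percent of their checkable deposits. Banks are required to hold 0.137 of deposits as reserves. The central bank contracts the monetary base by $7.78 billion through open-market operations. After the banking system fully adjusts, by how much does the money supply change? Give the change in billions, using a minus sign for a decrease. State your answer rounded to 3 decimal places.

The money multiplier is m = (1 + c) / (rr + e + c) = (1 + 0.04) / (0.137 + 0.0835 + 0.04) ≈ 3.99232.
The sale removes 7.78 billion of base, so ΔM = m × ΔMB = 3.99232 × (−7.78) ≈ -31.0602 billion.

-31.060 billion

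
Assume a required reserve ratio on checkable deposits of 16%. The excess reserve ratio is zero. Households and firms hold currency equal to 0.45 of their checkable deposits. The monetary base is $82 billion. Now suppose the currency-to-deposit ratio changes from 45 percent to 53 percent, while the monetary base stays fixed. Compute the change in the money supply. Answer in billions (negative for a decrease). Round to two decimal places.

-13.09 billion

Initially m₁ = (1 + 0.45) / (0.16 + 0.45) ≈ 2.37705, so M₁ = 2.37705 × 82 = 194.9181 billion.
After the change m₂ = (1 + 0.53) / (0.16 + 0.53) ≈ 2.21739, so M₂ = 2.21739 × 82 ≈ 181.826 billion.
ΔM = M₂ − M₁ = 181.826 − 194.9181 = -13.0921 billion.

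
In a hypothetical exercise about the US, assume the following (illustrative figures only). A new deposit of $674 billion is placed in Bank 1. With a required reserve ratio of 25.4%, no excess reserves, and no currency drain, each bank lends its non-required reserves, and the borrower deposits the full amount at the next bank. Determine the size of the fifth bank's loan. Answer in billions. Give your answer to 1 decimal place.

$155.7 billion

Each bank lends a fraction (1 − rr) = 0.7460 of the deposit it receives, so Bank 5 receives 674·0.7460^4 and lends 674·0.7460^5 ≈ 155.7235 billion.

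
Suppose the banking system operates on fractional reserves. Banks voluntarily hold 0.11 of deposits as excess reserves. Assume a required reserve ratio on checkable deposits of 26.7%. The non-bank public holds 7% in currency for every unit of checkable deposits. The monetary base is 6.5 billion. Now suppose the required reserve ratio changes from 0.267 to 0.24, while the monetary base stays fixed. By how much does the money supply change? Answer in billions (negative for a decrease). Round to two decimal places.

Initially m₁ = (1 + 0.07) / (0.267 + 0.11 + 0.07) ≈ 2.3937, so M₁ = 2.3937 × 6.5 ≈ 15.559 billion.
After the change m₂ = (1 + 0.07) / (0.24 + 0.11 + 0.07) ≈ 2.5476, so M₂ = 2.5476 × 6.5 = 16.5594 billion.
ΔM = M₂ − M₁ = 16.5594 − 15.559 = 1.0004 billion.

1.00 billion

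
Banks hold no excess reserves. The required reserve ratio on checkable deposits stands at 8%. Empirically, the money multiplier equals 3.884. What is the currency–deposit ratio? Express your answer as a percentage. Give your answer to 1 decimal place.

Using m = 3.884. From m = (1 + c)/(c + rr + e), rearranging gives 1 + c = m·(c + rr + e), so c·(1 − m) = m·(rr + e) − 1.
Hence c = [m·(rr + e) − 1]/(1 − m) = [3.884 × (0.08 + 0) − 1] / (1 − 3.884) ≈ 0.239001.

23.9%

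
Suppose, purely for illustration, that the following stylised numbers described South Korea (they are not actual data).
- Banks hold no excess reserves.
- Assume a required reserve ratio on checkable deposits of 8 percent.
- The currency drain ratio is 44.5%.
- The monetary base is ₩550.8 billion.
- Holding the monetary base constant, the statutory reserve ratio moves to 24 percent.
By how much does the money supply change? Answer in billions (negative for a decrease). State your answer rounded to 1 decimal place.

Initially m₁ = (1 + 0.445) / (0.08 + 0.445) ≈ 2.75238, so M₁ = 2.75238 × 550.8 ≈ 1516.0109 billion.
After the change m₂ = (1 + 0.445) / (0.24 + 0.445) ≈ 2.10949, so M₂ = 2.10949 × 550.8 ≈ 1161.9071 billion.
ΔM = M₂ − M₁ = 1161.9071 − 1516.0109 = -354.1038 billion.

-354.1 billion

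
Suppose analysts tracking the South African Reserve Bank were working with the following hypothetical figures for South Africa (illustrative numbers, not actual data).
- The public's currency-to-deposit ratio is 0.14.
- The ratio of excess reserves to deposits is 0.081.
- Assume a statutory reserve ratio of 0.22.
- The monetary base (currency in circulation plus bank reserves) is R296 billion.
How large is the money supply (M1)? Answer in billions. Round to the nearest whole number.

The money multiplier is m = (1 + c) / (rr + e + c) = (1 + 0.14) / (0.22 + 0.081 + 0.14) ≈ 2.5850.
So M = m × MB = 2.5850 × 296 = 765.16 billion.

R765 billion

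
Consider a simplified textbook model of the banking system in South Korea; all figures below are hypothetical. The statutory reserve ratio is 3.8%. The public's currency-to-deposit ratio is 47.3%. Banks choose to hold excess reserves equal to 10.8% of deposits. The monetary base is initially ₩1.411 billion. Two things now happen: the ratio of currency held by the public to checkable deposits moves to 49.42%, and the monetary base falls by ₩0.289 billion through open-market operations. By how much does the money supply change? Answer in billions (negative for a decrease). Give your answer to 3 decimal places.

Before: m₁ = (1 + 0.473) / (0.038 + 0.108 + 0.473) ≈ 2.37964, MB₁ = 1.411, so M₁ = 2.37964 × 1.411 ≈ 3.3577 billion.
After: m₂ = (1 + 0.4942) / (0.038 + 0.108 + 0.4942) ≈ 2.33396, MB₂ = 1.411 − 0.289 = 1.122, so M₂ = 2.33396 × 1.122 ≈ 2.6187 billion.
ΔM = M₂ − M₁ = 2.6187 − 3.3577 = -0.739 billion.

-0.739 billion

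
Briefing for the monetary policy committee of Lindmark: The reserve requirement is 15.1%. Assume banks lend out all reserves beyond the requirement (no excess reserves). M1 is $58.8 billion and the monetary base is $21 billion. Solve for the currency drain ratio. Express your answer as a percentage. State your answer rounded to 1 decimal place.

Using m = M/MB = 58.8/21 = 2.800000. From m = (1 + c)/(c + rr + e), rearranging gives 1 + c = m·(c + rr + e), so c·(1 − m) = m·(rr + e) − 1.
Hence c = [m·(rr + e) − 1]/(1 − m) = [2.800000 × (0.151 + 0) − 1] / (1 − 2.800000) ≈ 0.320667.

32.1%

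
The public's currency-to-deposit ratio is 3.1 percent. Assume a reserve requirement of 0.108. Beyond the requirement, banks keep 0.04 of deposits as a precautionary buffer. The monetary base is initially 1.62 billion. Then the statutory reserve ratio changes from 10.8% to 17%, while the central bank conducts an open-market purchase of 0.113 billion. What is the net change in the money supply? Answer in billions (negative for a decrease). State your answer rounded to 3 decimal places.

-1.917 billion

Before: m₁ = (1 + 0.031) / (0.108 + 0.04 + 0.031) ≈ 5.75978, MB₁ = 1.62, so M₁ = 5.75978 × 1.62 ≈ 9.3308 billion.
After: m₂ = (1 + 0.031) / (0.17 + 0.04 + 0.031) ≈ 4.27801, MB₂ = 1.62 + 0.113 = 1.733, so M₂ = 4.27801 × 1.733 ≈ 7.4138 billion.
ΔM = M₂ − M₁ = 7.4138 − 9.3308 = -1.917 billion.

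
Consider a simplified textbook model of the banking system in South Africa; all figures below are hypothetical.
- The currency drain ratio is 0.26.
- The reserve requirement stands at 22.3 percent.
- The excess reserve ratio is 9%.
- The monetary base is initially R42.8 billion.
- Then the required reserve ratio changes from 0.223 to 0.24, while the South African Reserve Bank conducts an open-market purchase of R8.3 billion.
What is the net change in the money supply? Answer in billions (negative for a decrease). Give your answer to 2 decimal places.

R15.01 billion

Before: m₁ = (1 + 0.26) / (0.223 + 0.09 + 0.26) ≈ 2.19895, MB₁ = 42.8, so M₁ = 2.19895 × 42.8 ≈ 94.1151 billion.
After: m₂ = (1 + 0.26) / (0.24 + 0.09 + 0.26) ≈ 2.13559, MB₂ = 42.8 + 8.3 = 51.1, so M₂ = 2.13559 × 51.1 ≈ 109.1286 billion.
ΔM = M₂ − M₁ = 109.1286 − 94.1151 = 15.0135 billion.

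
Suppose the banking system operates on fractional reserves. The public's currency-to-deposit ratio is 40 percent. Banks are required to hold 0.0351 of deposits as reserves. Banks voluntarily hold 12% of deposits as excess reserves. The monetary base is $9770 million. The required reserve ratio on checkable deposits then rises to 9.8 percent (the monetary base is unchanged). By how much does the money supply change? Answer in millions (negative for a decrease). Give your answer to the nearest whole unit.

Initially m₁ = (1 + 0.4) / (0.0351 + 0.12 + 0.4) ≈ 2.52207, so M₁ = 2.52207 × 9770 = 24640.6239 million.
After the change m₂ = (1 + 0.4) / (0.098 + 0.12 + 0.4) ≈ 2.26537, so M₂ = 2.26537 × 9770 = 22132.6649 million.
ΔM = M₂ − M₁ = 22132.6649 − 24640.6239 = -2507.959 million.

-2508 million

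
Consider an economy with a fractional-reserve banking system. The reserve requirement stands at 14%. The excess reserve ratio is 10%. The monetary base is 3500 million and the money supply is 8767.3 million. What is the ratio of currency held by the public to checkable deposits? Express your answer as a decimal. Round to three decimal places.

0.265

Using m = M/MB = 8767.3/3500 ≈ 2.504943. From m = (1 + c)/(c + rr + e), rearranging gives 1 + c = m·(c + rr + e), so c·(1 − m) = m·(rr + e) − 1.
Hence c = [m·(rr + e) − 1]/(1 − m) = [2.504943 × (0.14 + 0.1) − 1] / (1 − 2.504943) ≈ 0.265003.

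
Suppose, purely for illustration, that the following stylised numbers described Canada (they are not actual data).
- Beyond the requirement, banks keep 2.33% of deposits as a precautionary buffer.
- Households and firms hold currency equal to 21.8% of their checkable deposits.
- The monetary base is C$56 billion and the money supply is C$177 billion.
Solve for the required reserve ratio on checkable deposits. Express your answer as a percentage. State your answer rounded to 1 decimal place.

14.4%

Using m = M/MB = 177/56 ≈ 3.160714. Since m = (1 + c)/(c + rr + e), the denominator satisfies c + rr + e = (1 + c)/m = (1 + 0.218) / 3.160714 ≈ 0.385356.
With c = 0.218 and e = 0.0233, the required reserve ratio on checkable deposits is 0.385356 − 0.218 − 0.0233 = 0.144056.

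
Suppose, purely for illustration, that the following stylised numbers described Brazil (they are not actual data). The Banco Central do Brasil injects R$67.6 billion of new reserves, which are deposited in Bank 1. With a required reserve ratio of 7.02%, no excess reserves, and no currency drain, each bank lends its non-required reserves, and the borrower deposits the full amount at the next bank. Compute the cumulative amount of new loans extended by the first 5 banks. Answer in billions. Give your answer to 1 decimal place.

R$273.1 billion

Bank i lends (1 − rr)^i of the original deposit: Bank 1 lends 67.6·0.9298 ≈ 62.8545, Bank 2 lends 67.6·0.9298² ≈ 58.4421, and so on.
Summing a geometric series: total = 67.6·[0.9298·(1 − 0.9298^5) / (1 − 0.9298)] ≈ 273.1389 billion.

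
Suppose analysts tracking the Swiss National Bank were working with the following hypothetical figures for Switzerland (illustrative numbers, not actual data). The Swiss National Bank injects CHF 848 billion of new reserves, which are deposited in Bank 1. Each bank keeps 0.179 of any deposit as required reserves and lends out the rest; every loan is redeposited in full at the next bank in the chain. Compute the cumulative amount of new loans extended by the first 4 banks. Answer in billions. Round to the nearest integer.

CHF 2122 billion

Bank i lends (1 − rr)^i of the original deposit: Bank 1 lends 848·0.8210 = 696.2080, Bank 2 lends 848·0.8210² ≈ 571.5868, and so on.
Summing a geometric series: total = 848·[0.8210·(1 − 0.8210^4) / (1 − 0.8210)] ≈ 2122.3404 billion.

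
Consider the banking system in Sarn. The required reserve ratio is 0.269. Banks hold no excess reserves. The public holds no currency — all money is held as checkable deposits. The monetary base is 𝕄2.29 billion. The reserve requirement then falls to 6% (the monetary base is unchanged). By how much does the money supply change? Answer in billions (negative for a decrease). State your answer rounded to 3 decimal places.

Initially m₁ = 1 / (0.269) ≈ 3.71747, so M₁ = 3.71747 × 2.29 ≈ 8.513 billion.
After the change m₂ = 1 / (0.06) ≈ 16.66667, so M₂ = 16.66667 × 2.29 ≈ 38.1667 billion.
ΔM = M₂ − M₁ = 38.1667 − 8.513 = 29.6537 billion.

𝕄29.654 billion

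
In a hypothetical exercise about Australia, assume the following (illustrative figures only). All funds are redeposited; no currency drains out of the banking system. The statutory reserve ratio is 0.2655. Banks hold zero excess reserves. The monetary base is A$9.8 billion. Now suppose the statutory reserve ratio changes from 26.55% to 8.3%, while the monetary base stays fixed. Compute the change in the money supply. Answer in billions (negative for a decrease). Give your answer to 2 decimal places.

A$81.16 billion

Initially m₁ = 1 / (0.2655) ≈ 3.7665, so M₁ = 3.7665 × 9.8 = 36.9117 billion.
After the change m₂ = 1 / (0.083) ≈ 12.0482, so M₂ = 12.0482 × 9.8 ≈ 118.0724 billion.
ΔM = M₂ − M₁ = 118.0724 − 36.9117 = 81.1607 billion.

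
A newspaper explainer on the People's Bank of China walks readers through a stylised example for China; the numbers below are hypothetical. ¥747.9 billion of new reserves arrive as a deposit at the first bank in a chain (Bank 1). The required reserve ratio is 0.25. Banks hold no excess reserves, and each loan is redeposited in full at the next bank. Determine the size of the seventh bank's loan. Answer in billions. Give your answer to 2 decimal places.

¥99.83 billion

Each bank lends a fraction (1 − rr) = 0.7500 of the deposit it receives, so Bank 7 receives 747.9·0.7500^6 and lends 747.9·0.7500^7 ≈ 99.8326 billion.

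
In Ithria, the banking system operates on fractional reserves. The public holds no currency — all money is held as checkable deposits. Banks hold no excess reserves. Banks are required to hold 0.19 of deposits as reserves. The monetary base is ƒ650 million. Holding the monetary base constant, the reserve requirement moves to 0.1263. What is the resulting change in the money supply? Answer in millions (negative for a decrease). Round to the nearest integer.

ƒ1725 million

Initially m₁ = 1 / (0.19) ≈ 5.2632, so M₁ = 5.2632 × 650 = 3421.08 million.
After the change m₂ = 1 / (0.1263) ≈ 7.9177, so M₂ = 7.9177 × 650 = 5146.505 million.
ΔM = M₂ − M₁ = 5146.505 − 3421.08 = 1725.425 million.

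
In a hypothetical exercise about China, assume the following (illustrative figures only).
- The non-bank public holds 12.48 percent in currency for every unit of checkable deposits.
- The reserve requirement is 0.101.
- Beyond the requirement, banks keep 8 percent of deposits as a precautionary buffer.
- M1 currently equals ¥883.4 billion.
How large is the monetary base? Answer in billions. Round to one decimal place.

¥240.2 billion

The money multiplier is m = (1 + c) / (rr + e + c) = (1 + 0.1248) / (0.101 + 0.08 + 0.1248) ≈ 3.67822.
MB = M / m = 883.4 / 3.67822 ≈ 240.1705 billion.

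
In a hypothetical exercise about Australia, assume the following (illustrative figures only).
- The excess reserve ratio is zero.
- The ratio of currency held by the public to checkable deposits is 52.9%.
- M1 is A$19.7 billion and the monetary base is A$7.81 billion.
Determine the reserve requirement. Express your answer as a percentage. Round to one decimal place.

Using m = M/MB = 19.7/7.81 ≈ 2.522407. Since m = (1 + c)/(c + rr + e), the denominator satisfies c + rr + e = (1 + c)/m = (1 + 0.529) / 2.522407 ≈ 0.606167.
With c = 0.529 and e = 0, the reserve requirement is 0.606167 − 0.529 − 0 = 0.077167.

7.7%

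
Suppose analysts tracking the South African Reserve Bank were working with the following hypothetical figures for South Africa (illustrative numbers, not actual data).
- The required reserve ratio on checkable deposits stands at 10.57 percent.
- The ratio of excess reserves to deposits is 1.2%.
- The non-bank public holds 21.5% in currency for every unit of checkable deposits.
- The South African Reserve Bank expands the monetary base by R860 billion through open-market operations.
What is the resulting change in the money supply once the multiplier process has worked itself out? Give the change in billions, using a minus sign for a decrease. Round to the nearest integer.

The money multiplier is m = (1 + c) / (rr + e + c) = (1 + 0.215) / (0.1057 + 0.012 + 0.215) ≈ 3.6519.
The purchase adds 860 billion of base, so ΔM = m × ΔMB = 3.6519 × (+860) = 3140.634 billion.

R3141 billion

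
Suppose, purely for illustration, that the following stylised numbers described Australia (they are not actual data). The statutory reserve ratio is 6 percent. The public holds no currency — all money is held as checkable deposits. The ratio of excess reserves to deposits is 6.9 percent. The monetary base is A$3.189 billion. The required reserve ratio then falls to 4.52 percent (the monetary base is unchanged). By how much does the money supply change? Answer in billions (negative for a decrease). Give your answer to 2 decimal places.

Initially m₁ = 1 / (0.06 + 0.069) ≈ 7.7519, so M₁ = 7.7519 × 3.189 ≈ 24.7208 billion.
After the change m₂ = 1 / (0.0452 + 0.069) ≈ 8.7566, so M₂ = 8.7566 × 3.189 ≈ 27.9248 billion.
ΔM = M₂ − M₁ = 27.9248 − 24.7208 = 3.204 billion.

A$3.20 billion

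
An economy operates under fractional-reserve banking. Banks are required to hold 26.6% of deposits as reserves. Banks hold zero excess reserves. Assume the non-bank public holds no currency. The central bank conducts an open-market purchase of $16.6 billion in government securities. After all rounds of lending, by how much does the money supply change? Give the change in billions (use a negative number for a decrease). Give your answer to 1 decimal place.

$62.4 billion

The simple money multiplier is m = 1/rr = 1/0.266 ≈ 3.7594.
An open-market purchase increases the monetary base by 16.6 billion, so ΔM = m × ΔMB = 3.7594 × 16.6 ≈ 62.406 billion.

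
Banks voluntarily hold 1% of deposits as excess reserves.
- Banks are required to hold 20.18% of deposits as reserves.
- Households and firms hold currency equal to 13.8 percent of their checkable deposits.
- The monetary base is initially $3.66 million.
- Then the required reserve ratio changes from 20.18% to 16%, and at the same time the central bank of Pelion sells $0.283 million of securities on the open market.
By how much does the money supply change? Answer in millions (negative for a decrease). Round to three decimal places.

Before: m₁ = (1 + 0.138) / (0.2018 + 0.01 + 0.138) ≈ 3.25329, MB₁ = 3.66, so M₁ = 3.25329 × 3.66 ≈ 11.907 million.
After: m₂ = (1 + 0.138) / (0.16 + 0.01 + 0.138) ≈ 3.69481, MB₂ = 3.66 − 0.283 = 3.377, so M₂ = 3.69481 × 3.377 ≈ 12.4774 million.
ΔM = M₂ − M₁ = 12.4774 − 11.907 = 0.5704 million.

$0.570 million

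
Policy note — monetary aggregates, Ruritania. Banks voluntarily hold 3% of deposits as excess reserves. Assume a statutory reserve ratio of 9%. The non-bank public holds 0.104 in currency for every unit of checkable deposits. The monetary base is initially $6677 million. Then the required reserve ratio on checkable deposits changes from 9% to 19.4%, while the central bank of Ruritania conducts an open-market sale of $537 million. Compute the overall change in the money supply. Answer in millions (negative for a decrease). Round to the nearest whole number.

-12242 million

Before: m₁ = (1 + 0.104) / (0.09 + 0.03 + 0.104) ≈ 4.92857, MB₁ = 6677, so M₁ = 4.92857 × 6677 ≈ 32908.0619 million.
After: m₂ = (1 + 0.104) / (0.194 + 0.03 + 0.104) ≈ 3.36585, MB₂ = 6677 − 537 = 6140, so M₂ = 3.36585 × 6140 = 20666.319 million.
ΔM = M₂ − M₁ = 20666.319 − 32908.0619 = -12241.7429 million.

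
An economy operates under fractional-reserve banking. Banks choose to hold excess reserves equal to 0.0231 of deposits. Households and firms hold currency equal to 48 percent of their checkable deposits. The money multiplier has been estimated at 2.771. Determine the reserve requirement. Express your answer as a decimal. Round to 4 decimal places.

0.0310

Using m = 2.771. Since m = (1 + c)/(c + rr + e), the denominator satisfies c + rr + e = (1 + c)/m = (1 + 0.48) / 2.771 ≈ 0.534103.
With c = 0.48 and e = 0.0231, the reserve requirement is 0.534103 − 0.48 − 0.0231 = 0.031003.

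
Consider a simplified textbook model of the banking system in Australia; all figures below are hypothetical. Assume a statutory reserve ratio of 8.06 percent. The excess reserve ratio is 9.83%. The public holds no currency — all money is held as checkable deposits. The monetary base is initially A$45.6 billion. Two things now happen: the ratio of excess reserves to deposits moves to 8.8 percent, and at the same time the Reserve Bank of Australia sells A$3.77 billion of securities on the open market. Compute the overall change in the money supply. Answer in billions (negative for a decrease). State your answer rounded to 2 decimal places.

Before: m₁ = 1 / (0.0806 + 0.0983) ≈ 5.58971, MB₁ = 45.6, so M₁ = 5.58971 × 45.6 ≈ 254.8908 billion.
After: m₂ = 1 / (0.0806 + 0.088) ≈ 5.93120, MB₂ = 45.6 − 3.77 = 41.83, so M₂ = 5.93120 × 41.83 ≈ 248.1021 billion.
ΔM = M₂ − M₁ = 248.1021 − 254.8908 = -6.7887 billion.

-6.79 billion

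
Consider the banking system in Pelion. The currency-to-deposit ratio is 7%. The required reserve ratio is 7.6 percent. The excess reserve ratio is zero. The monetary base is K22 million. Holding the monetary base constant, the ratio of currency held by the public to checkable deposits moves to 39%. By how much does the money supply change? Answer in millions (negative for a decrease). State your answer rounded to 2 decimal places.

-95.61 million

Initially m₁ = (1 + 0.07) / (0.076 + 0.07) ≈ 7.32877, so M₁ = 7.32877 × 22 ≈ 161.2329 million.
After the change m₂ = (1 + 0.39) / (0.076 + 0.39) ≈ 2.98283, so M₂ = 2.98283 × 22 ≈ 65.6223 million.
ΔM = M₂ − M₁ = 65.6223 − 161.2329 = -95.6106 million.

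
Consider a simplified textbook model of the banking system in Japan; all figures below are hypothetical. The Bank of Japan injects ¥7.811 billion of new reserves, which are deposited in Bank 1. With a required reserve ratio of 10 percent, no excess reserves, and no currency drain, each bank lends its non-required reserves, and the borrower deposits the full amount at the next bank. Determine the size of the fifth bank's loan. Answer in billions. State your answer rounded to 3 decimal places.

Each bank lends a fraction (1 − rr) = 0.9000 of the deposit it receives, so Bank 5 receives 7.811·0.9000^4 and lends 7.811·0.9000^5 ≈ 4.6123 billion.

¥4.612 billion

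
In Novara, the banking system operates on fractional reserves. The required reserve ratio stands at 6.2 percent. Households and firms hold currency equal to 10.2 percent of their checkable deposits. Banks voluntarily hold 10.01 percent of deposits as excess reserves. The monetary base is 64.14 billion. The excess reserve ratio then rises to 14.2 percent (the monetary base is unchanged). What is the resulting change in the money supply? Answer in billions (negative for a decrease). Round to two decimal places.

Initially m₁ = (1 + 0.102) / (0.062 + 0.1001 + 0.102) ≈ 4.17266, so M₁ = 4.17266 × 64.14 ≈ 267.6344 billion.
After the change m₂ = (1 + 0.102) / (0.062 + 0.142 + 0.102) ≈ 3.60131, so M₂ = 3.60131 × 64.14 ≈ 230.988 billion.
ΔM = M₂ − M₁ = 230.988 − 267.6344 = -36.6464 billion.

-36.65 billion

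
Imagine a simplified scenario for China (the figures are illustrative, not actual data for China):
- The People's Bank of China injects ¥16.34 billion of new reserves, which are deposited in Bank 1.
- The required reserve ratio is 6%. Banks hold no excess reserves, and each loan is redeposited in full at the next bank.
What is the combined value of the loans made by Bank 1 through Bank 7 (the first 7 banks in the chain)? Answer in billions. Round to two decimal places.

¥89.99 billion

Bank i lends (1 − rr)^i of the original deposit: Bank 1 lends 16.34·0.9400 = 15.3596, Bank 2 lends 16.34·0.9400² ≈ 14.4380, and so on.
Summing a geometric series: total = 16.34·[0.9400·(1 − 0.9400^7) / (1 − 0.9400)] ≈ 89.9874 billion.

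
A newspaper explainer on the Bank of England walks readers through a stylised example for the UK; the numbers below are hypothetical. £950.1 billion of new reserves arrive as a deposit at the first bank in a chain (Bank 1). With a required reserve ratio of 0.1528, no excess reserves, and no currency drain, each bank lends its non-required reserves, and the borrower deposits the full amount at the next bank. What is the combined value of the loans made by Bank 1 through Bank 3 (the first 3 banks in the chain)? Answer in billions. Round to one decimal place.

Bank i lends (1 − rr)^i of the original deposit: Bank 1 lends 950.1·0.8472 ≈ 804.9247, Bank 2 lends 950.1·0.8472² ≈ 681.9322, and so on.
Summing a geometric series: total = 950.1·[0.8472·(1 − 0.8472^3) / (1 − 0.8472)] ≈ 2064.5899 billion.

£2064.6 billion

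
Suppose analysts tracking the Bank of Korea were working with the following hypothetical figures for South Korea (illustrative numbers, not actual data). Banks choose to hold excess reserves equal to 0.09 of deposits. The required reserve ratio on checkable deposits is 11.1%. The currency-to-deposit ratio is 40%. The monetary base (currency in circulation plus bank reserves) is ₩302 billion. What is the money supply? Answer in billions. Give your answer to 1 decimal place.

The money multiplier is m = (1 + c) / (rr + e + c) = (1 + 0.4) / (0.111 + 0.09 + 0.4) ≈ 2.32945.
So M = m × MB = 2.32945 × 302 = 703.4939 billion.

₩703.5 billion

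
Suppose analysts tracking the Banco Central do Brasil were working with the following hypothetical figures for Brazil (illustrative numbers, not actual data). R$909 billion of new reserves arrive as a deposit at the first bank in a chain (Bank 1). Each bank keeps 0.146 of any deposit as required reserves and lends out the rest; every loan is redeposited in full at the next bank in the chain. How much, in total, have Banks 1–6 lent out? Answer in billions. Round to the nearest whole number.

R$3254 billion

Bank i lends (1 − rr)^i of the original deposit: Bank 1 lends 909·0.8540 = 776.2860, Bank 2 lends 909·0.8540² ≈ 662.9482, and so on.
Summing a geometric series: total = 909·[0.8540·(1 − 0.8540^6) / (1 − 0.8540)] ≈ 3254.4221 billion.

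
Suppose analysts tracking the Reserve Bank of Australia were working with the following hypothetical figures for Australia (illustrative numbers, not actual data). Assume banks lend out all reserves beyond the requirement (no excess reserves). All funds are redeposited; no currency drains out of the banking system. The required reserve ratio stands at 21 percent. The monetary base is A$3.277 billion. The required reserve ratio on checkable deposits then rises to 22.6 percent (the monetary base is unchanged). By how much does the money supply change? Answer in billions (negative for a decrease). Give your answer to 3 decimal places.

-1.105 billion

Initially m₁ = 1 / (0.21) ≈ 4.76190, so M₁ = 4.76190 × 3.277 ≈ 15.6047 billion.
After the change m₂ = 1 / (0.226) ≈ 4.42478, so M₂ = 4.42478 × 3.277 ≈ 14.5 billion.
ΔM = M₂ − M₁ = 14.5 − 15.6047 = -1.1047 billion.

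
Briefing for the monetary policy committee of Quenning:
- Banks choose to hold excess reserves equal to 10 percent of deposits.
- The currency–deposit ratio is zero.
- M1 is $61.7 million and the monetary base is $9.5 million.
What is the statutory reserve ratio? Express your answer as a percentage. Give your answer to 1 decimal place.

5.4%

Using m = M/MB = 61.7/9.5 ≈ 6.494737. Since m = (1 + c)/(c + rr + e), the denominator satisfies c + rr + e = (1 + c)/m = (1 + 0) / 6.494737 ≈ 0.153971.
With c = 0 and e = 0.1, the statutory reserve ratio is 0.153971 − 0 − 0.1 = 0.053971.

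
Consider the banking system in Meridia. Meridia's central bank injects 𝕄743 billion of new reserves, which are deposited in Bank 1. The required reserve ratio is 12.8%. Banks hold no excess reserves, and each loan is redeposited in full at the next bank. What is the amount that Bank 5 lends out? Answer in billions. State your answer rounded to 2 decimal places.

Each bank lends a fraction (1 − rr) = 0.8720 of the deposit it receives, so Bank 5 receives 743·0.8720^4 and lends 743·0.8720^5 ≈ 374.6030 billion.

𝕄374.60 billion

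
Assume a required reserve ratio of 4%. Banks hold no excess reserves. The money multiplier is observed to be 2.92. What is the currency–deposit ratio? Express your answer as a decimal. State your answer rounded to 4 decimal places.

0.4600

Using m = 2.92. From m = (1 + c)/(c + rr + e), rearranging gives 1 + c = m·(c + rr + e), so c·(1 − m) = m·(rr + e) − 1.
Hence c = [m·(rr + e) − 1]/(1 − m) = [2.92 × (0.04 + 0) − 1] / (1 − 2.92) = 0.460000.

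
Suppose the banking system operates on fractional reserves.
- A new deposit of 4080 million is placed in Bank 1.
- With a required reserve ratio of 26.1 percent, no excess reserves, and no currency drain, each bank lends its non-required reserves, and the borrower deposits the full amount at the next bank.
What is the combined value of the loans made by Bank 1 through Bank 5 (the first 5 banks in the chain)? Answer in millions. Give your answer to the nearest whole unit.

Bank i lends (1 − rr)^i of the original deposit: Bank 1 lends 4080·0.7390 = 3015.1200, Bank 2 lends 4080·0.7390² ≈ 2228.1737, and so on.
Summing a geometric series: total = 4080·[0.7390·(1 − 0.7390^5) / (1 − 0.7390)] ≈ 9006.0204 million.

9006 million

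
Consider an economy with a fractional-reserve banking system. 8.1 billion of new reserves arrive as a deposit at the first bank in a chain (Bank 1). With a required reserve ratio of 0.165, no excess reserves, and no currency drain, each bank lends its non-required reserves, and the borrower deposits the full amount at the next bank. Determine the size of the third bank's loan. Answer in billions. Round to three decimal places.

Each bank lends a fraction (1 − rr) = 0.8350 of the deposit it receives, so Bank 3 receives 8.1·0.8350^2 and lends 8.1·0.8350^3 ≈ 4.7157 billion.

4.716 billion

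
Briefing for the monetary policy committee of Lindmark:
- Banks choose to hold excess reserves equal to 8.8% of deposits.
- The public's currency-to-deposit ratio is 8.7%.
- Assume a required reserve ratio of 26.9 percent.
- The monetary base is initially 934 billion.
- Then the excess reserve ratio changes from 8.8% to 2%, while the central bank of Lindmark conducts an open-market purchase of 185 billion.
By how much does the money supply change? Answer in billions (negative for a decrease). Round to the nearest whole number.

948 billion

Before: m₁ = (1 + 0.087) / (0.269 + 0.088 + 0.087) ≈ 2.44820, MB₁ = 934, so M₁ = 2.44820 × 934 = 2286.6188 billion.
After: m₂ = (1 + 0.087) / (0.269 + 0.02 + 0.087) ≈ 2.89096, MB₂ = 934 + 185 = 1119, so M₂ = 2.89096 × 1119 ≈ 3234.9842 billion.
ΔM = M₂ − M₁ = 3234.9842 − 2286.6188 = 948.3654 billion.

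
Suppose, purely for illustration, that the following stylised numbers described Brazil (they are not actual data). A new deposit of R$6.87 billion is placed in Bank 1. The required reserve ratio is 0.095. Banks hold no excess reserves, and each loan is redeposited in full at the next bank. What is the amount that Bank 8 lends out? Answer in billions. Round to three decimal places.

Each bank lends a fraction (1 − rr) = 0.9050 of the deposit it receives, so Bank 8 receives 6.87·0.9050^7 and lends 6.87·0.9050^8 ≈ 3.0913 billion.

R$3.091 billion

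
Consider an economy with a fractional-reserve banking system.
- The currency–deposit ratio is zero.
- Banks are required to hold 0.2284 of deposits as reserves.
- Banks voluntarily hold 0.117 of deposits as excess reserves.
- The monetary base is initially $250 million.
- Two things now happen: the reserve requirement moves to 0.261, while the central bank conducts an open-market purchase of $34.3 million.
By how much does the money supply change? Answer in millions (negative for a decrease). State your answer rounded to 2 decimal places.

$28.32 million

Before: m₁ = 1 / (0.2284 + 0.117) ≈ 2.895194, MB₁ = 250, so M₁ = 2.895194 × 250 = 723.7985 million.
After: m₂ = 1 / (0.261 + 0.117) ≈ 2.645503, MB₂ = 250 + 34.3 = 284.3, so M₂ = 2.645503 × 284.3 ≈ 752.1165 million.
ΔM = M₂ − M₁ = 752.1165 − 723.7985 = 28.318 million.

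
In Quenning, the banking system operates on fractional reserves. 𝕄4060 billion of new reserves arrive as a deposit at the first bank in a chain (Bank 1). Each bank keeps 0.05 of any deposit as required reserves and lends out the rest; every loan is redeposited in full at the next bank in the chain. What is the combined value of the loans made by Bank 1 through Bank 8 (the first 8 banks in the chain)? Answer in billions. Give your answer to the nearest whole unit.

Bank i lends (1 − rr)^i of the original deposit: Bank 1 lends 4060·0.9500 = 3857.0000, Bank 2 lends 4060·0.9500² = 3664.1500, and so on.
Summing a geometric series: total = 4060·[0.9500·(1 − 0.9500^8) / (1 − 0.9500)] ≈ 25963.7479 billion.

𝕄25964 billion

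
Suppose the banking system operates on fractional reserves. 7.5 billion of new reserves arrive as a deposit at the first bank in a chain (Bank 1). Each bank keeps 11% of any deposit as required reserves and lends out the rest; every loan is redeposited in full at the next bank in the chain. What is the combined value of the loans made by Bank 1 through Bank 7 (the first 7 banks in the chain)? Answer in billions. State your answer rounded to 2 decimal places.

33.84 billion

Bank i lends (1 − rr)^i of the original deposit: Bank 1 lends 7.5·0.8900 = 6.6750, Bank 2 lends 7.5·0.8900² ≈ 5.9407, and so on.
Summing a geometric series: total = 7.5·[0.8900·(1 − 0.8900^7) / (1 − 0.8900)] ≈ 33.8414 billion.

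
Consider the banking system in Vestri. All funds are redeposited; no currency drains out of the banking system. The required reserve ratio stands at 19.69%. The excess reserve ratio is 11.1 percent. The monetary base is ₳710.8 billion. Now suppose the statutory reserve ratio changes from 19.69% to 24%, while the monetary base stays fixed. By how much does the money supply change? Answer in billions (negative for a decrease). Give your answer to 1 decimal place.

Initially m₁ = 1 / (0.1969 + 0.111) ≈ 3.24781, so M₁ = 3.24781 × 710.8 ≈ 2308.5433 billion.
After the change m₂ = 1 / (0.24 + 0.111) ≈ 2.84900, so M₂ = 2.84900 × 710.8 = 2025.0692 billion.
ΔM = M₂ − M₁ = 2025.0692 − 2308.5433 = -283.4741 billion.

-283.5 billion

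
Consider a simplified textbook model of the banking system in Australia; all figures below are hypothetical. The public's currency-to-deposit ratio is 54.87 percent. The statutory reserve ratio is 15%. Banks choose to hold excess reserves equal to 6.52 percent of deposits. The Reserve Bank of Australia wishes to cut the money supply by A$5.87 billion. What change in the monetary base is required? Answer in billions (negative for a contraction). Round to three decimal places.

The money multiplier is m = (1 + c) / (rr + e + c) = (1 + 0.5487) / (0.15 + 0.0652 + 0.5487) ≈ 2.02736.
ΔMB = ΔM / m = (−5.87) / 2.02736 ≈ -2.8954 billion.

-2.895 billion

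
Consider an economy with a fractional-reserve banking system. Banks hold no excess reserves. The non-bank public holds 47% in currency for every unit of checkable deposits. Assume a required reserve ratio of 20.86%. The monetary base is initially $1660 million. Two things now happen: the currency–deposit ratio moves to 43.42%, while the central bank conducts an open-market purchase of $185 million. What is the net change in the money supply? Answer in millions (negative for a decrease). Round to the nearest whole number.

$521 million

Before: m₁ = (1 + 0.47) / (0.2086 + 0.47) ≈ 2.16622, MB₁ = 1660, so M₁ = 2.16622 × 1660 = 3595.9252 million.
After: m₂ = (1 + 0.4342) / (0.2086 + 0.4342) ≈ 2.23118, MB₂ = 1660 + 185 = 1845, so M₂ = 2.23118 × 1845 = 4116.5271 million.
ΔM = M₂ − M₁ = 4116.5271 − 3595.9252 = 520.6019 million.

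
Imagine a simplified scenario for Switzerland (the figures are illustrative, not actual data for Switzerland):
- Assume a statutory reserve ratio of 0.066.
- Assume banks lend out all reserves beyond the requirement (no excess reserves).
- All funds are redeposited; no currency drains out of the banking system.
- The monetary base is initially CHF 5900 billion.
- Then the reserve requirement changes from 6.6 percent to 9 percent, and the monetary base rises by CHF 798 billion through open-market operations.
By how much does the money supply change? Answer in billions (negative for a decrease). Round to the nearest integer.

-14972 billion

Before: m₁ = 1 / (0.066) ≈ 15.15152, MB₁ = 5900, so M₁ = 15.15152 × 5900 = 89393.968 billion.
After: m₂ = 1 / (0.09) ≈ 11.11111, MB₂ = 5900 + 798 = 6698, so M₂ = 11.11111 × 6698 ≈ 74422.2148 billion.
ΔM = M₂ − M₁ = 74422.2148 − 89393.968 = -14971.7532 billion.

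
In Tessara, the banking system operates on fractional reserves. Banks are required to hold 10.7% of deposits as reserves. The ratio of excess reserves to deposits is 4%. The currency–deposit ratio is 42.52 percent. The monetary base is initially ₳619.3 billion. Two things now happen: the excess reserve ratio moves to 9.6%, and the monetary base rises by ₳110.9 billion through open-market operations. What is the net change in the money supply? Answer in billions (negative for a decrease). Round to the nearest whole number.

₳114 billion

Before: m₁ = (1 + 0.4252) / (0.107 + 0.04 + 0.4252) ≈ 2.4907, MB₁ = 619.3, so M₁ = 2.4907 × 619.3 ≈ 1542.4905 billion.
After: m₂ = (1 + 0.4252) / (0.107 + 0.096 + 0.4252) ≈ 2.2687, MB₂ = 619.3 + 110.9 = 730.2, so M₂ = 2.2687 × 730.2 ≈ 1656.6047 billion.
ΔM = M₂ − M₁ = 1656.6047 − 1542.4905 = 114.1142 billion.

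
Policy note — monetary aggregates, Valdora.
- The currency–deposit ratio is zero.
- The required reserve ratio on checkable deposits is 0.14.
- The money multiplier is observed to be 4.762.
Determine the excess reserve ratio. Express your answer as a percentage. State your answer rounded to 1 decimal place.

7.0%

Using m = 4.762. Since m = (1 + c)/(c + rr + e), the denominator satisfies c + rr + e = (1 + c)/m = (1 + 0) / 4.762 ≈ 0.209996.
With c = 0 and rr = 0.14, the excess reserve ratio is 0.209996 − 0 − 0.14 = 0.069996.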